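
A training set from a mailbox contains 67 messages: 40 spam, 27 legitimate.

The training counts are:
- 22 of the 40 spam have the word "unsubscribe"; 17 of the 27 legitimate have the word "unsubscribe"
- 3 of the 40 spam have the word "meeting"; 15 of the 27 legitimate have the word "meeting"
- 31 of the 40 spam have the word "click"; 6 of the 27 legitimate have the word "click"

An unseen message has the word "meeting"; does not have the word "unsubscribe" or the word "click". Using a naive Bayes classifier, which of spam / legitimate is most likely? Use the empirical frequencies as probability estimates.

legitimate

spam: (40/67) × (18/40) × (3/40) × (9/40) ≈ 0.00453358
legitimate: (27/67) × (10/27) × (15/27) × (21/27) ≈ 0.0644924
Highest score → legitimate.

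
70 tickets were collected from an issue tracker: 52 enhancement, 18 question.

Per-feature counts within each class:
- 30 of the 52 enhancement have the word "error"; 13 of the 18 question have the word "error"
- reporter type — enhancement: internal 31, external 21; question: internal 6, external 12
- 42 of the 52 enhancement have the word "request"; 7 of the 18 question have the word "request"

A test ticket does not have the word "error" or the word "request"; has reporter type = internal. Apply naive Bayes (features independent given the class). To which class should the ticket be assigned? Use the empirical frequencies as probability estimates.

enhancement

enhancement: (52/70) × (22/52) × (31/52) × (10/52) ≈ 0.0360313
question: (18/70) × (5/18) × (6/18) × (11/18) ≈ 0.0145503
Highest score → enhancement.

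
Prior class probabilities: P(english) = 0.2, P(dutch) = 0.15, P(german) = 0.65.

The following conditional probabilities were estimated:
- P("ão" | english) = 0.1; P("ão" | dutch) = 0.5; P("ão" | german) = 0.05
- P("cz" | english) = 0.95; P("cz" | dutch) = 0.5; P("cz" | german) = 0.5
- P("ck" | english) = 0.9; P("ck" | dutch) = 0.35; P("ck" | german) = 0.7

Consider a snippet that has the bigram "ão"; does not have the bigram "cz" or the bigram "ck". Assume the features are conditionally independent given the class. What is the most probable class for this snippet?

dutch

english: 0.2 × 0.1 × (1−0.95) × (1−0.9) = 0.0001
dutch: 0.15 × 0.5 × (1−0.5) × (1−0.35) = 0.024375
german: 0.65 × 0.05 × (1−0.5) × (1−0.7) = 0.004875
Highest score → dutch.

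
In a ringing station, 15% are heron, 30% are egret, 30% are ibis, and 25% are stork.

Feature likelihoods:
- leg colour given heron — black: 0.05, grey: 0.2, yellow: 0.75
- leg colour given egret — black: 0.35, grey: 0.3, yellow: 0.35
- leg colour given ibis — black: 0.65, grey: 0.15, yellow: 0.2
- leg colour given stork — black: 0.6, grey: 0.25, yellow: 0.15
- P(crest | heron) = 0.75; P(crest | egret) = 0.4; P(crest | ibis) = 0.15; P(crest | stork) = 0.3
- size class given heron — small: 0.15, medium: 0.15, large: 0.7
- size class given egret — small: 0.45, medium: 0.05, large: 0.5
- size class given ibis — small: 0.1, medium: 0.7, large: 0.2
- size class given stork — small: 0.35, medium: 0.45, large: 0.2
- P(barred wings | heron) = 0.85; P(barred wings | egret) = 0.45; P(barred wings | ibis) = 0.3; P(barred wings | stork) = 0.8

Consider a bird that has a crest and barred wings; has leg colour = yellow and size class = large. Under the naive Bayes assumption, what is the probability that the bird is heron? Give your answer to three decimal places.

heron: 0.15 × 0.75 × 0.75 × 0.7 × 0.85 = 0.050203125
egret: 0.3 × 0.35 × 0.4 × 0.5 × 0.45 = 0.00945
ibis: 0.3 × 0.2 × 0.15 × 0.2 × 0.3 = 0.00054
stork: 0.25 × 0.15 × 0.3 × 0.2 × 0.8 = 0.0018
P(heron | x) = 0.050203125 / 0.061993125 ≈ 0.810

0.810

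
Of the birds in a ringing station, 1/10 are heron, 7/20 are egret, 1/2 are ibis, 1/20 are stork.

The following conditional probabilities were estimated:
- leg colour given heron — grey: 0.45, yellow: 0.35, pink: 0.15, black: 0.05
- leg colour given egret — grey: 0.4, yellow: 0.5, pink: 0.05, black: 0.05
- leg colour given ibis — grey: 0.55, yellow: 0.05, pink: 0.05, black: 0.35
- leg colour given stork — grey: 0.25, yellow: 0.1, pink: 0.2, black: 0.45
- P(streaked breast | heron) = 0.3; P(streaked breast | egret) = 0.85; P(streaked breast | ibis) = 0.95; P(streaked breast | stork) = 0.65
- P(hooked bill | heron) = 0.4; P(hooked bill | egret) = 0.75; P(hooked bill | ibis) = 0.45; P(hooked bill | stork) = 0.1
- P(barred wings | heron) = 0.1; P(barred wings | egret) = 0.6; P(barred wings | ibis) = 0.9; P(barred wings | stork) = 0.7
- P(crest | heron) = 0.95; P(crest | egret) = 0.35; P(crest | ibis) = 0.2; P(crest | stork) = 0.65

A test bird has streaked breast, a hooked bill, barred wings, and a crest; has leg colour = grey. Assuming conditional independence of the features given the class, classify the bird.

heron: 0.1 × 0.45 × 0.3 × 0.4 × 0.1 × 0.95 = 0.000513
egret: 0.35 × 0.4 × 0.85 × 0.75 × 0.6 × 0.35 = 0.0187425
ibis: 0.5 × 0.55 × 0.95 × 0.45 × 0.9 × 0.2 = 0.02116125
stork: 0.05 × 0.25 × 0.65 × 0.1 × 0.7 × 0.65 = 0.0003696875
Highest score → ibis.

ibis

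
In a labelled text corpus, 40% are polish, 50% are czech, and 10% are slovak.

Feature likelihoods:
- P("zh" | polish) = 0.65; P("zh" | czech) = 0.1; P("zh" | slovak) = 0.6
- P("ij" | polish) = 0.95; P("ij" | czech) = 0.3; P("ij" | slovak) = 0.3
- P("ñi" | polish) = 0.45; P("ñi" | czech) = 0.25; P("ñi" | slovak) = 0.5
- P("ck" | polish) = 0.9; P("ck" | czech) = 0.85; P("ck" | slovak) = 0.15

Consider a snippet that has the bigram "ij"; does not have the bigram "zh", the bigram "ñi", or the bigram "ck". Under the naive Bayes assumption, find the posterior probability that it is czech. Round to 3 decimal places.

polish: 0.4 × (1−0.65) × 0.95 × (1−0.45) × (1−0.9) = 0.007315
czech: 0.5 × (1−0.1) × 0.3 × (1−0.25) × (1−0.85) = 0.0151875
slovak: 0.1 × (1−0.6) × 0.3 × (1−0.5) × (1−0.15) = 0.0051
P(czech | x) = 0.0151875 / 0.0276025 ≈ 0.550

0.550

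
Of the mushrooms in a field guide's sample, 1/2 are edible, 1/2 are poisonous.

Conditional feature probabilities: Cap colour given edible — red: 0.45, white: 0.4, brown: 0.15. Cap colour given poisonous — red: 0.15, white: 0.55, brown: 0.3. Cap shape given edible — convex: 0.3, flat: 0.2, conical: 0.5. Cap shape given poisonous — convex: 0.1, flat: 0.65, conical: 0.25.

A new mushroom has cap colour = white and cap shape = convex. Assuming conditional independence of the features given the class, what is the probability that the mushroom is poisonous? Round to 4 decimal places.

edible: 0.5 × 0.4 × 0.3 = 0.06
poisonous: 0.5 × 0.55 × 0.1 = 0.0275
P(poisonous | x) = 0.0275 / 0.0875 ≈ 0.3143

0.3143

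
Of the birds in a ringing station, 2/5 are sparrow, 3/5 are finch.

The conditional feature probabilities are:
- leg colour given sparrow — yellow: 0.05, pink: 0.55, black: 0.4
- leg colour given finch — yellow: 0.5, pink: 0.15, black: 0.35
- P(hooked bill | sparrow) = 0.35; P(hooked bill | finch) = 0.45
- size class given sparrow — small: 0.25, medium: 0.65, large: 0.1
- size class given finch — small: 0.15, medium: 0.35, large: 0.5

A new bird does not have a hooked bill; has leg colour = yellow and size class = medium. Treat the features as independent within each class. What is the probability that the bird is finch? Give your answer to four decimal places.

0.8724

sparrow: 0.4 × 0.05 × (1−0.35) × 0.65 = 0.00845
finch: 0.6 × 0.5 × (1−0.45) × 0.35 = 0.05775
P(finch | x) = 0.05775 / 0.0662 ≈ 0.8724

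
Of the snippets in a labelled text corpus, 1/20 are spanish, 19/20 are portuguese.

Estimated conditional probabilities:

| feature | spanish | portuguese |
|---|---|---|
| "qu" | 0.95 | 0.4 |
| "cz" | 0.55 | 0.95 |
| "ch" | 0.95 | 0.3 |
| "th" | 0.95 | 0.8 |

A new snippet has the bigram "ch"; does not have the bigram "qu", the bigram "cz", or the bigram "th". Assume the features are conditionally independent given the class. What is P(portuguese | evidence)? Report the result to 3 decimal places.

spanish: 0.05 × (1−0.95) × (1−0.55) × 0.95 × (1−0.95) = 0.0000534375
portuguese: 0.95 × (1−0.4) × (1−0.95) × 0.3 × (1−0.8) = 0.00171
P(portuguese | x) = 0.00171 / 0.0017634375 ≈ 0.970

0.970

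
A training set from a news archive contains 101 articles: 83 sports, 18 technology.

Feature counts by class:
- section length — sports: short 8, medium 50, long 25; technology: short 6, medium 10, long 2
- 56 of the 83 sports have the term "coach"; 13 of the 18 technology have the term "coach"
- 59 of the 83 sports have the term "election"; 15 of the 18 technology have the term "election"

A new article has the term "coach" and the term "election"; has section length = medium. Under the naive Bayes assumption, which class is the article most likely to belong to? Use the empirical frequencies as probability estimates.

sports: (83/101) × (50/83) × (56/83) × (59/83) ≈ 0.237428
technology: (18/101) × (10/18) × (13/18) × (15/18) ≈ 0.0595893
Highest score → sports.

sports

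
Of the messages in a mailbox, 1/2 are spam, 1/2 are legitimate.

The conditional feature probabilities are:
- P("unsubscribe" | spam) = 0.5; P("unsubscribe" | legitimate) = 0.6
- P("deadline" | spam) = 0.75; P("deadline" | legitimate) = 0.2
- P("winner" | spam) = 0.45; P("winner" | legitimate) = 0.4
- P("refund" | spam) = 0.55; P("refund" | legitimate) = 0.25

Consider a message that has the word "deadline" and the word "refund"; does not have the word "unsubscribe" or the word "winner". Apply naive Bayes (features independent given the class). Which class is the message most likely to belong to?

spam

spam: 0.5 × (1−0.5) × 0.75 × (1−0.45) × 0.55 = 0.05671875
legitimate: 0.5 × (1−0.6) × 0.2 × (1−0.4) × 0.25 = 0.006
Highest score → spam.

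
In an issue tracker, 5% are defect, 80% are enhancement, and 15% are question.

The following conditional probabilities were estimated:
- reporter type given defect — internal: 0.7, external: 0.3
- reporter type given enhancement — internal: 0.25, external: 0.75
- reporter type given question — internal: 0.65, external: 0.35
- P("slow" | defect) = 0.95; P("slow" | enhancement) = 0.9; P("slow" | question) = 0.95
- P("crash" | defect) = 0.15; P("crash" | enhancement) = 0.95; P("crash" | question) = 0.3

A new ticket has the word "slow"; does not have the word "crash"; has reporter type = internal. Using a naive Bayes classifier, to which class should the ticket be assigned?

question

defect: 0.05 × 0.7 × 0.95 × (1−0.15) = 0.0282625
enhancement: 0.8 × 0.25 × 0.9 × (1−0.95) = 0.009
question: 0.15 × 0.65 × 0.95 × (1−0.3) = 0.0648375
Highest score → question.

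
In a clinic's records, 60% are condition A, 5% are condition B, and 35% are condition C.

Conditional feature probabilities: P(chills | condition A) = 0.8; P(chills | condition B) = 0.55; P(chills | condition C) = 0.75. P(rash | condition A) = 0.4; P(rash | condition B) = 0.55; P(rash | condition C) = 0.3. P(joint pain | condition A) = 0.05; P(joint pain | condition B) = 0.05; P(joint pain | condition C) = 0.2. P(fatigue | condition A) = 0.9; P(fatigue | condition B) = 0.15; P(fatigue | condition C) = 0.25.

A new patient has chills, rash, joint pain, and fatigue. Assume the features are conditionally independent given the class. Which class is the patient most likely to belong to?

condition A: 0.6 × 0.8 × 0.4 × 0.05 × 0.9 = 0.00864
condition B: 0.05 × 0.55 × 0.55 × 0.05 × 0.15 = 0.0001134375
condition C: 0.35 × 0.75 × 0.3 × 0.2 × 0.25 = 0.0039375
Highest score → condition A.

condition A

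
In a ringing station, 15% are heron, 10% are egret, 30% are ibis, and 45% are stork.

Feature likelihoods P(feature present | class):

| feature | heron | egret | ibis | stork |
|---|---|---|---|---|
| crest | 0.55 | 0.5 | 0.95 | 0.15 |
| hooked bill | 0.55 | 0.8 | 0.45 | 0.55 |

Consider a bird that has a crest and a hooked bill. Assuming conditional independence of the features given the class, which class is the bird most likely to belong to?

ibis

heron: 0.15 × 0.55 × 0.55 = 0.045375
egret: 0.1 × 0.5 × 0.8 = 0.04
ibis: 0.3 × 0.95 × 0.45 = 0.12825
stork: 0.45 × 0.15 × 0.55 = 0.037125
Highest score → ibis.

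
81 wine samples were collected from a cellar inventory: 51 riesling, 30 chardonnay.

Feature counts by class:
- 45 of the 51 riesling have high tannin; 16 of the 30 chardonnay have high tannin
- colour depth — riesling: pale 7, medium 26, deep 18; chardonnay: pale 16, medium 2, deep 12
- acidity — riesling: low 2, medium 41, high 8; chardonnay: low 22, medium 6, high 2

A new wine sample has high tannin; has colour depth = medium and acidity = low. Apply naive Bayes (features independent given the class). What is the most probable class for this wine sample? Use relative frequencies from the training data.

riesling: (51/81) × (45/51) × (26/51) × (2/51) ≈ 0.0111068
chardonnay: (30/81) × (16/30) × (2/30) × (22/30) ≈ 0.00965706
Highest score → riesling.

riesling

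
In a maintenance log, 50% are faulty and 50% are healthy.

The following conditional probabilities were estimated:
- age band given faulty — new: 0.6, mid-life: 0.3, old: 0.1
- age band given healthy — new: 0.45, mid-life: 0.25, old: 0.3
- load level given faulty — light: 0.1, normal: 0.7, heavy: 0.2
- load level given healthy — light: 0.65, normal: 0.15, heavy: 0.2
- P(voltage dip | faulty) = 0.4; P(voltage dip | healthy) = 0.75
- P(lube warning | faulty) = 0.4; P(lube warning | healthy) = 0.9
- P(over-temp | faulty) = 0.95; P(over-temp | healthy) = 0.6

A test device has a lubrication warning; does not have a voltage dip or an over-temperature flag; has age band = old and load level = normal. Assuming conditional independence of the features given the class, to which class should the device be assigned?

healthy

faulty: 0.5 × 0.1 × 0.7 × (1−0.4) × 0.4 × (1−0.95) = 0.00042
healthy: 0.5 × 0.3 × 0.15 × (1−0.75) × 0.9 × (1−0.6) = 0.002025
Highest score → healthy.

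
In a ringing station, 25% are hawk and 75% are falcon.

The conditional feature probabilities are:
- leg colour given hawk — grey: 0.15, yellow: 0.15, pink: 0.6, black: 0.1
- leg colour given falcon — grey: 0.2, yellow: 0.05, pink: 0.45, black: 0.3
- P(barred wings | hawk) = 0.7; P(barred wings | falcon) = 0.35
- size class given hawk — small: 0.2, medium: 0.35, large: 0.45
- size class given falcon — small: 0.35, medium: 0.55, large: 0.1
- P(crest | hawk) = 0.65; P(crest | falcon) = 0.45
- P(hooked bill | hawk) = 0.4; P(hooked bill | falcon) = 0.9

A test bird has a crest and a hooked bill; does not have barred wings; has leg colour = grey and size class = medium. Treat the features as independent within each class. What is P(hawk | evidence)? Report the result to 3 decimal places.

0.045

hawk: 0.25 × 0.15 × (1−0.7) × 0.35 × 0.65 × 0.4 = 0.00102375
falcon: 0.75 × 0.2 × (1−0.35) × 0.55 × 0.45 × 0.9 = 0.021718125
P(hawk | x) = 0.00102375 / 0.022741875 ≈ 0.045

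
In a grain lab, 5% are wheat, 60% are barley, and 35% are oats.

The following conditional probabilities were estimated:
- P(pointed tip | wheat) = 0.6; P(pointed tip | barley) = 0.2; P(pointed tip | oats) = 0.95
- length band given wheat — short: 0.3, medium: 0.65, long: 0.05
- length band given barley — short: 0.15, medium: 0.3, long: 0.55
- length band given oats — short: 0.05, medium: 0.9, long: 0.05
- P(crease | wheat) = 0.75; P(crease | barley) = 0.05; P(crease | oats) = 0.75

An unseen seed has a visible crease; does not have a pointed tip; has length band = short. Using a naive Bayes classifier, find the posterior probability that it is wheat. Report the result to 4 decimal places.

0.5139

wheat: 0.05 × (1−0.6) × 0.3 × 0.75 = 0.0045
barley: 0.6 × (1−0.2) × 0.15 × 0.05 = 0.0036
oats: 0.35 × (1−0.95) × 0.05 × 0.75 = 0.00065625
P(wheat | x) = 0.0045 / 0.00875625 ≈ 0.5139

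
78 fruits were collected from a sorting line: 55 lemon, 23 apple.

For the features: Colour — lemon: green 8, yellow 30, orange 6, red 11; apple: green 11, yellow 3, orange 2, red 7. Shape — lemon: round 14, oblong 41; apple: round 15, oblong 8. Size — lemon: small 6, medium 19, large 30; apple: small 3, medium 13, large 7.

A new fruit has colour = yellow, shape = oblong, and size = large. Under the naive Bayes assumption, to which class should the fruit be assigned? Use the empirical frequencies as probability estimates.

lemon

lemon: (55/78) × (30/55) × (41/55) × (30/55) ≈ 0.156389
apple: (23/78) × (3/23) × (8/23) × (7/23) ≈ 0.00407154
Highest score → lemon.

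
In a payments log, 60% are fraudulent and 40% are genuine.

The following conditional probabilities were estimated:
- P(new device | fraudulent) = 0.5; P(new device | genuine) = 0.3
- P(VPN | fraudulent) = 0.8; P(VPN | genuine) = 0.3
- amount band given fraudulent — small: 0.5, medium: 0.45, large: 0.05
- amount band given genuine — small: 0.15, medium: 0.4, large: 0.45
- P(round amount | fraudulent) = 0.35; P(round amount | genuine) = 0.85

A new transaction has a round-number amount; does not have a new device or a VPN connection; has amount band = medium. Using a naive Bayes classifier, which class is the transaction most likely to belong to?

fraudulent: 0.6 × (1−0.5) × (1−0.8) × 0.45 × 0.35 = 0.00945
genuine: 0.4 × (1−0.3) × (1−0.3) × 0.4 × 0.85 = 0.06664
Highest score → genuine.

genuine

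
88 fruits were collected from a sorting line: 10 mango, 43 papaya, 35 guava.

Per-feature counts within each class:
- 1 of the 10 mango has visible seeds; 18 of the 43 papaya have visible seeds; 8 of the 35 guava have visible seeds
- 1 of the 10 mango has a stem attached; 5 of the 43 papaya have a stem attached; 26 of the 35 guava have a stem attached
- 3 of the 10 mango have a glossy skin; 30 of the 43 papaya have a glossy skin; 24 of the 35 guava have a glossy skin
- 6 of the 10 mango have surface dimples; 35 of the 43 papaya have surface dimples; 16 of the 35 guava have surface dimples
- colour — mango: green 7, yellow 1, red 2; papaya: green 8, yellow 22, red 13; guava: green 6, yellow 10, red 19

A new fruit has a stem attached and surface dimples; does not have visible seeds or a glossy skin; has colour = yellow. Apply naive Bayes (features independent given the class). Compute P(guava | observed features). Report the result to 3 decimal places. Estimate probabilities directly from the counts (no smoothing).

mango: (10/88) × (9/10) × (1/10) × (7/10) × (6/10) × (1/10) ≈ 0.000429545
papaya: (43/88) × (25/43) × (5/43) × (13/43) × (35/43) × (22/43) ≈ 0.00415899
guava: (35/88) × (27/35) × (26/35) × (11/35) × (16/35) × (10/35) ≈ 0.0093561
P(guava | x) = 0.0093561 / 0.013944635 ≈ 0.671

0.671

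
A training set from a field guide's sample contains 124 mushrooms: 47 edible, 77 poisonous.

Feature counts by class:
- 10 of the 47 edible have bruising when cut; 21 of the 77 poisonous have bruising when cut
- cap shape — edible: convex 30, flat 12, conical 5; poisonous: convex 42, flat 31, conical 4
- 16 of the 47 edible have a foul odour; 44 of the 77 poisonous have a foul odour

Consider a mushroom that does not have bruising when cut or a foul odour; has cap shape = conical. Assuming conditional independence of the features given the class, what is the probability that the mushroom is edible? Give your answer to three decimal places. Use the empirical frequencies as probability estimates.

edible: (47/124) × (37/47) × (5/47) × (31/47) ≈ 0.0209371
poisonous: (77/124) × (56/77) × (4/77) × (33/77) ≈ 0.0100545
P(edible | x) = 0.0209371 / 0.0309916 ≈ 0.676

0.676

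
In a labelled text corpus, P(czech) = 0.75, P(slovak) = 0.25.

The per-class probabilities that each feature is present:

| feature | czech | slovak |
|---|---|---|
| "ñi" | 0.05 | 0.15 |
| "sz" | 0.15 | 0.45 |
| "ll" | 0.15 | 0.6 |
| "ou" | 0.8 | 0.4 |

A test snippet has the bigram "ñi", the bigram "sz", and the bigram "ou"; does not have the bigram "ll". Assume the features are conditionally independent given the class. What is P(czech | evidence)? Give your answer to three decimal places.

czech: 0.75 × 0.05 × 0.15 × (1−0.15) × 0.8 = 0.003825
slovak: 0.25 × 0.15 × 0.45 × (1−0.6) × 0.4 = 0.0027
P(czech | x) = 0.003825 / 0.006525 ≈ 0.586

0.586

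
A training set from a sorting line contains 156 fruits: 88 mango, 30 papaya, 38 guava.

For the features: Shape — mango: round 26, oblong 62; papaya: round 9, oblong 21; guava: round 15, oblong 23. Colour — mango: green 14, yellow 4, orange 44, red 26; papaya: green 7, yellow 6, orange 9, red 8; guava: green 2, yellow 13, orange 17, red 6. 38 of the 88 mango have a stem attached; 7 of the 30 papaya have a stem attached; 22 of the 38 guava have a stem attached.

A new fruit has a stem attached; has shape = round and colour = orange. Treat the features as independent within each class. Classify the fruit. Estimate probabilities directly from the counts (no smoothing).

mango

mango: (88/156) × (26/88) × (44/88) × (38/88) ≈ 0.0359848
papaya: (30/156) × (9/30) × (9/30) × (7/30) ≈ 0.00403846
guava: (38/156) × (15/38) × (17/38) × (22/38) ≈ 0.0249041
Highest score → mango.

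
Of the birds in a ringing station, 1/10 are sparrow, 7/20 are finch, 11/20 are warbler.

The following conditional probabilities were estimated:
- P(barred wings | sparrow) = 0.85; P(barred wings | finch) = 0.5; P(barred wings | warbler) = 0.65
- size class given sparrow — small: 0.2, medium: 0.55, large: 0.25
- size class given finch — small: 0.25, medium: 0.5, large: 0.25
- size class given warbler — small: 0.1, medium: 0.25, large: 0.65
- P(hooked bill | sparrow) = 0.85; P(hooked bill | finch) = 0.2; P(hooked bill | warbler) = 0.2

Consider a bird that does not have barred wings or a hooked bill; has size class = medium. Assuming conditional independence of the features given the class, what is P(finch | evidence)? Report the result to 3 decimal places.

0.638

sparrow: 0.1 × (1−0.85) × 0.55 × (1−0.85) = 0.0012375
finch: 0.35 × (1−0.5) × 0.5 × (1−0.2) = 0.07
warbler: 0.55 × (1−0.65) × 0.25 × (1−0.2) = 0.0385
P(finch | x) = 0.07 / 0.1097375 ≈ 0.638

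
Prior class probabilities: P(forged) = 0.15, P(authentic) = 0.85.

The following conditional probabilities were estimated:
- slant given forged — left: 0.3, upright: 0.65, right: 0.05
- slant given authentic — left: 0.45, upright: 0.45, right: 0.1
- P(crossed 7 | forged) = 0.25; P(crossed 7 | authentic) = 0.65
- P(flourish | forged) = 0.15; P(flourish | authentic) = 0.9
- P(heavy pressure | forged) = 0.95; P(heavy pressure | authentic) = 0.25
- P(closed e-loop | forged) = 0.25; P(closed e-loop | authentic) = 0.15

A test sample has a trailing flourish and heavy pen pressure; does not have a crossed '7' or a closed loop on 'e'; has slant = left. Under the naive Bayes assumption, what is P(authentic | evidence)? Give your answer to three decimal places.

forged: 0.15 × 0.3 × (1−0.25) × 0.15 × 0.95 × (1−0.25) = 0.00360703125
authentic: 0.85 × 0.45 × (1−0.65) × 0.9 × 0.25 × (1−0.15) = 0.02560359375
P(authentic | x) = 0.02560359375 / 0.029210625 ≈ 0.877

0.877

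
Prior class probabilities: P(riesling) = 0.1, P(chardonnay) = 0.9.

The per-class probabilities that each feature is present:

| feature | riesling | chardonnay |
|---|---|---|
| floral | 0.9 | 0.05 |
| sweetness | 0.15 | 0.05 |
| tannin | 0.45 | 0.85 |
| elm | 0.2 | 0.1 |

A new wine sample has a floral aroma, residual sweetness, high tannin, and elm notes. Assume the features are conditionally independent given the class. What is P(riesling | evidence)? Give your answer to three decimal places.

0.864

riesling: 0.1 × 0.9 × 0.15 × 0.45 × 0.2 = 0.001215
chardonnay: 0.9 × 0.05 × 0.05 × 0.85 × 0.1 = 0.00019125
P(riesling | x) = 0.001215 / 0.00140625 ≈ 0.864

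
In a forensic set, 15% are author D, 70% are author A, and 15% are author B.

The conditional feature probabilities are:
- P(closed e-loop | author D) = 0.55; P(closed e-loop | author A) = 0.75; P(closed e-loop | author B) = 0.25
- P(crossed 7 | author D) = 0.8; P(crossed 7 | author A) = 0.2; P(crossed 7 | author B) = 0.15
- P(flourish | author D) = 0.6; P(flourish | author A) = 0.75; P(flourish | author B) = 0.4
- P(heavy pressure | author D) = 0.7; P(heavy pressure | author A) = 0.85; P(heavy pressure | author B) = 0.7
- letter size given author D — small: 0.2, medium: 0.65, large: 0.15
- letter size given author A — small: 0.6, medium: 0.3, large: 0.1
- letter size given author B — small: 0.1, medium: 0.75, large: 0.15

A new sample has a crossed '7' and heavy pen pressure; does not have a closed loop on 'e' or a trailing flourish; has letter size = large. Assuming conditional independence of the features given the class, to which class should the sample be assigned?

author D

author D: 0.15 × (1−0.55) × 0.8 × (1−0.6) × 0.7 × 0.15 = 0.002268
author A: 0.7 × (1−0.75) × 0.2 × (1−0.75) × 0.85 × 0.1 = 0.00074375
author B: 0.15 × (1−0.25) × 0.15 × (1−0.4) × 0.7 × 0.15 = 0.001063125
Highest score → author D.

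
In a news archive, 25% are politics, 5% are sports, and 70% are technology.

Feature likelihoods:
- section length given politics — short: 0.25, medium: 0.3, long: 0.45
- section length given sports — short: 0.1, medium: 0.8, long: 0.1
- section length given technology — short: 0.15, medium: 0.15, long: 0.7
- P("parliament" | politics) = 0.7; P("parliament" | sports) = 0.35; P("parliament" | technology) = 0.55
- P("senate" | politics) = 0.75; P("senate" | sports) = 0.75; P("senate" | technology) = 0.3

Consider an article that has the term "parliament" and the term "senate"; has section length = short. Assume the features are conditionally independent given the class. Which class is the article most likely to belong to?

politics: 0.25 × 0.25 × 0.7 × 0.75 = 0.0328125
sports: 0.05 × 0.1 × 0.35 × 0.75 = 0.0013125
technology: 0.7 × 0.15 × 0.55 × 0.3 = 0.017325
Highest score → politics.

politics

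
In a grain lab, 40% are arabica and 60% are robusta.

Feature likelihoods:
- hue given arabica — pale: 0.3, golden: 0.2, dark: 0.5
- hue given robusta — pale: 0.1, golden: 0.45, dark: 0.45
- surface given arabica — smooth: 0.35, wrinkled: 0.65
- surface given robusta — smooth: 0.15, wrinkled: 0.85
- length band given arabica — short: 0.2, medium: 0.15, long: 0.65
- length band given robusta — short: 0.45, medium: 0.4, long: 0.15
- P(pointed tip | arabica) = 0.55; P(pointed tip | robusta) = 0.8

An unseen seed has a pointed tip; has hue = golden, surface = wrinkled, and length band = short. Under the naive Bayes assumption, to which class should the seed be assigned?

arabica: 0.4 × 0.2 × 0.65 × 0.2 × 0.55 = 0.00572
robusta: 0.6 × 0.45 × 0.85 × 0.45 × 0.8 = 0.08262
Highest score → robusta.

robusta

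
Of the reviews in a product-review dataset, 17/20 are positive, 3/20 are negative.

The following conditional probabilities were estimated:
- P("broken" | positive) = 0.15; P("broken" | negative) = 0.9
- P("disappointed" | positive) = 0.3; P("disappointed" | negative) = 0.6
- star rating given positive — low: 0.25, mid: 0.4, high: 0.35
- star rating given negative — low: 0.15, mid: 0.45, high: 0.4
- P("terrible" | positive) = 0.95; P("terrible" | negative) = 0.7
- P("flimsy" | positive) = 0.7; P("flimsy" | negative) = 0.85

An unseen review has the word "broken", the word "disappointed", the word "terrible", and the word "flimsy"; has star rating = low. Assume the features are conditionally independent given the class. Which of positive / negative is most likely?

positive: 0.85 × 0.15 × 0.3 × 0.25 × 0.95 × 0.7 = 0.0063590625
negative: 0.15 × 0.9 × 0.6 × 0.15 × 0.7 × 0.85 = 0.00722925
Highest score → negative.

negative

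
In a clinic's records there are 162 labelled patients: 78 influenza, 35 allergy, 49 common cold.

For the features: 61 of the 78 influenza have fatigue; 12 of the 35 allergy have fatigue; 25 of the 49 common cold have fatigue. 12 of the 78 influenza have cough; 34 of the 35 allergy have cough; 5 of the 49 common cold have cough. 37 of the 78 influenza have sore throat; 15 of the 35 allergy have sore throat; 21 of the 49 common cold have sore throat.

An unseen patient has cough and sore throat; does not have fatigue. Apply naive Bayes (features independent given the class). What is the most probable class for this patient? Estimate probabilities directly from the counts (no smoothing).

influenza: (78/162) × (17/78) × (12/78) × (37/78) ≈ 0.00765822
allergy: (35/162) × (23/35) × (34/35) × (15/35) ≈ 0.0591081
common cold: (49/162) × (24/49) × (5/49) × (21/49) ≈ 0.00647878
Highest score → allergy.

allergy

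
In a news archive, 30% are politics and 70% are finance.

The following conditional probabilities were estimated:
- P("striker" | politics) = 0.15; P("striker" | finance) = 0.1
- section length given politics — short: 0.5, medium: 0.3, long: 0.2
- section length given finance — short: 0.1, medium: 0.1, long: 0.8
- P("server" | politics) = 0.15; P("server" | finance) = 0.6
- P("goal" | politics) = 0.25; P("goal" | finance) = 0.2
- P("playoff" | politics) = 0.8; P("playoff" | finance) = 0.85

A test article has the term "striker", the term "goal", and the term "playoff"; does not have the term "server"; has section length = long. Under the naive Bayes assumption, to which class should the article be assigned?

politics: 0.3 × 0.15 × 0.2 × (1−0.15) × 0.25 × 0.8 = 0.00153
finance: 0.7 × 0.1 × 0.8 × (1−0.6) × 0.2 × 0.85 = 0.003808
Highest score → finance.

finance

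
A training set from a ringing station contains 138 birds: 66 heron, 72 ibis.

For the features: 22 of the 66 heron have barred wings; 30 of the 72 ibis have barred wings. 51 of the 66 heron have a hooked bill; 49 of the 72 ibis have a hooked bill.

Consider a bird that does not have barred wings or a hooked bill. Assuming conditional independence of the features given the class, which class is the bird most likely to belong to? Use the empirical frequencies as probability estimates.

ibis

heron: (66/138) × (44/66) × (15/66) ≈ 0.0724638
ibis: (72/138) × (42/72) × (23/72) ≈ 0.0972222
Highest score → ibis.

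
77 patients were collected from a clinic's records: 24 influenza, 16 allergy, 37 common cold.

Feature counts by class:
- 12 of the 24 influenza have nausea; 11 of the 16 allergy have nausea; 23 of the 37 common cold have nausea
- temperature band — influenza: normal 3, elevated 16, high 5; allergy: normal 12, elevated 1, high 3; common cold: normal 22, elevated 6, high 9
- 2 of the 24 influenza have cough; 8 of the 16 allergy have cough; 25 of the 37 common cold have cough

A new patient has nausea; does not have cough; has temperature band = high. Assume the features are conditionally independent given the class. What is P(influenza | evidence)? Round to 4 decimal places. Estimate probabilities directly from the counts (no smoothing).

0.4461

influenza: (24/77) × (12/24) × (5/24) × (22/24) ≈ 0.0297619
allergy: (16/77) × (11/16) × (3/16) × (8/16) ≈ 0.0133929
common cold: (37/77) × (23/37) × (9/37) × (12/37) ≈ 0.0235645
P(influenza | x) = 0.0297619 / 0.0667193 ≈ 0.4461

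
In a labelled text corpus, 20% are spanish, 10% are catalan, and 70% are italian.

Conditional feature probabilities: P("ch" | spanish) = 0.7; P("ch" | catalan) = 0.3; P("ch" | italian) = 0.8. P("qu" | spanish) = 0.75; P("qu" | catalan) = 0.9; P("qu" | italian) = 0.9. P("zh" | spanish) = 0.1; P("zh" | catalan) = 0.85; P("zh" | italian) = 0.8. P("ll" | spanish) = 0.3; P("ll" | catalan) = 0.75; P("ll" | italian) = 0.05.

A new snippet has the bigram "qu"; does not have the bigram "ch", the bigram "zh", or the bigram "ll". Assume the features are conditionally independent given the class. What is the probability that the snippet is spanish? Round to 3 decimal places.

spanish: 0.2 × (1−0.7) × 0.75 × (1−0.1) × (1−0.3) = 0.02835
catalan: 0.1 × (1−0.3) × 0.9 × (1−0.85) × (1−0.75) = 0.0023625
italian: 0.7 × (1−0.8) × 0.9 × (1−0.8) × (1−0.05) = 0.02394
P(spanish | x) = 0.02835 / 0.0546525 ≈ 0.519

0.519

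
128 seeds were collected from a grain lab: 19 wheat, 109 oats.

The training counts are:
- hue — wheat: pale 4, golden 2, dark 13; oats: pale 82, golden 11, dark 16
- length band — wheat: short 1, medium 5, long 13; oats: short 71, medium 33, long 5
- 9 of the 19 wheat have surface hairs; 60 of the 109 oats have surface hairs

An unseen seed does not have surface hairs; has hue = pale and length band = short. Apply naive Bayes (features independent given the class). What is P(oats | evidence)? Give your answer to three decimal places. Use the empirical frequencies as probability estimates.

0.995

wheat: (19/128) × (4/19) × (1/19) × (10/19) ≈ 0.000865651
oats: (109/128) × (82/109) × (71/109) × (49/109) ≈ 0.187588
P(oats | x) = 0.187588 / 0.188453651 ≈ 0.995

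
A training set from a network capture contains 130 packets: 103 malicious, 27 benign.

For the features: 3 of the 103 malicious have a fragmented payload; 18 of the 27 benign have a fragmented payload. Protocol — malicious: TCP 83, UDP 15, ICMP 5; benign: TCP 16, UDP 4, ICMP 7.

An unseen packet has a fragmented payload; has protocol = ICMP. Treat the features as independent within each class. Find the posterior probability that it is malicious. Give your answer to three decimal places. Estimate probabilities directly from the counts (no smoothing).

0.030

malicious: (103/130) × (3/103) × (5/103) ≈ 0.00112024
benign: (27/130) × (18/27) × (7/27) ≈ 0.0358974
P(malicious | x) = 0.00112024 / 0.03701764 ≈ 0.030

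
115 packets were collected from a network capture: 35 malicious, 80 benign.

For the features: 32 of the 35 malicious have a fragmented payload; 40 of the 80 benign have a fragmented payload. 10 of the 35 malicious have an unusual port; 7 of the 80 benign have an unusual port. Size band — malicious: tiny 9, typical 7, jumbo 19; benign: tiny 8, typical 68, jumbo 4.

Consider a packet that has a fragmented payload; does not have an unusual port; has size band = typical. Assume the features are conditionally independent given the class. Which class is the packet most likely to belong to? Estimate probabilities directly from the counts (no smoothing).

malicious: (35/115) × (32/35) × (25/35) × (7/35) ≈ 0.0397516
benign: (80/115) × (40/80) × (73/80) × (68/80) ≈ 0.269783
Highest score → benign.

benign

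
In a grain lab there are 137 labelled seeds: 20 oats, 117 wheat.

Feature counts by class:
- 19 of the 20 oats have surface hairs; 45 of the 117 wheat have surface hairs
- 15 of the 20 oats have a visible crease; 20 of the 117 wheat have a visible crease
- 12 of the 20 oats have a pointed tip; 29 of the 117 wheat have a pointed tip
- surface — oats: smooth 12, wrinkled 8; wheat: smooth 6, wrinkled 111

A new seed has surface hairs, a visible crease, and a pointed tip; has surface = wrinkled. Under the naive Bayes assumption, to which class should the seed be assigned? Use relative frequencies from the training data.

oats: (20/137) × (19/20) × (15/20) × (12/20) × (8/20) ≈ 0.0249635
wheat: (117/137) × (45/117) × (20/117) × (29/117) × (111/117) ≈ 0.0132034
Highest score → oats.

oats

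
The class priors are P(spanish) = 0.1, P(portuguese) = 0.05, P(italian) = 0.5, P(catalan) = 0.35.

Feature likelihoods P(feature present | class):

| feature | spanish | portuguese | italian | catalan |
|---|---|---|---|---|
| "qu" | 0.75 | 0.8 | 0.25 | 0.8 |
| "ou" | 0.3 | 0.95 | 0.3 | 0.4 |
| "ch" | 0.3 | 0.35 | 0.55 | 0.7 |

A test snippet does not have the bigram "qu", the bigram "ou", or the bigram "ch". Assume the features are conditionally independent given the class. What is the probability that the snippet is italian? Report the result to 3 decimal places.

0.824

spanish: 0.1 × (1−0.75) × (1−0.3) × (1−0.3) = 0.01225
portuguese: 0.05 × (1−0.8) × (1−0.95) × (1−0.35) = 0.000325
italian: 0.5 × (1−0.25) × (1−0.3) × (1−0.55) = 0.118125
catalan: 0.35 × (1−0.8) × (1−0.4) × (1−0.7) = 0.0126
P(italian | x) = 0.118125 / 0.1433 ≈ 0.824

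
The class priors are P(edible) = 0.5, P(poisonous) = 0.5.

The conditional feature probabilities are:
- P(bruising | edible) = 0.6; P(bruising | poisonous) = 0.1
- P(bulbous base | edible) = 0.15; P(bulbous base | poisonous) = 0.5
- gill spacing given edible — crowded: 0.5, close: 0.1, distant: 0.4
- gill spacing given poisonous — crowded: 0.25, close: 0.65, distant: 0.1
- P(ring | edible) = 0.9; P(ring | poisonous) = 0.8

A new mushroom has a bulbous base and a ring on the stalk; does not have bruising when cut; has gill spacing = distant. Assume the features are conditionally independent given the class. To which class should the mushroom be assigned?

edible: 0.5 × (1−0.6) × 0.15 × 0.4 × 0.9 = 0.0108
poisonous: 0.5 × (1−0.1) × 0.5 × 0.1 × 0.8 = 0.018
Highest score → poisonous.

poisonous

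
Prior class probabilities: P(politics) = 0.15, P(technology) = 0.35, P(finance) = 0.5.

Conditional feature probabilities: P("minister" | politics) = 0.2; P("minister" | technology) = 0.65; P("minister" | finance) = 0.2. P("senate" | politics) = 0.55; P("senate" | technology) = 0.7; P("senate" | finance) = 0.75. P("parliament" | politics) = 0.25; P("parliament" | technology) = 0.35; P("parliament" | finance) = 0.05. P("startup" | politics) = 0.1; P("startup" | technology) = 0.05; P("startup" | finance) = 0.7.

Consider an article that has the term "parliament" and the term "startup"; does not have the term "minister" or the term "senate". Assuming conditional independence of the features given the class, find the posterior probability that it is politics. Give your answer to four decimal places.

politics: 0.15 × (1−0.2) × (1−0.55) × 0.25 × 0.1 = 0.00135
technology: 0.35 × (1−0.65) × (1−0.7) × 0.35 × 0.05 = 0.000643125
finance: 0.5 × (1−0.2) × (1−0.75) × 0.05 × 0.7 = 0.0035
P(politics | x) = 0.00135 / 0.005493125 ≈ 0.2458

0.2458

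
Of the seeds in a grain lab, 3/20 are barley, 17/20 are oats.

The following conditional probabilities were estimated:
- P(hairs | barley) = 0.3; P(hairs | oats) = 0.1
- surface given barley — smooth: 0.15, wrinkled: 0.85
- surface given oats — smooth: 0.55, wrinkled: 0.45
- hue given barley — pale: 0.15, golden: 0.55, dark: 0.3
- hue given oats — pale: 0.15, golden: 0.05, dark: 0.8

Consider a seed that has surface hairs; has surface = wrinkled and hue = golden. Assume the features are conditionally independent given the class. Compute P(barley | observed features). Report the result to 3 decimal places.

barley: 0.15 × 0.3 × 0.85 × 0.55 = 0.0210375
oats: 0.85 × 0.1 × 0.45 × 0.05 = 0.0019125
P(barley | x) = 0.0210375 / 0.02295 ≈ 0.917

0.917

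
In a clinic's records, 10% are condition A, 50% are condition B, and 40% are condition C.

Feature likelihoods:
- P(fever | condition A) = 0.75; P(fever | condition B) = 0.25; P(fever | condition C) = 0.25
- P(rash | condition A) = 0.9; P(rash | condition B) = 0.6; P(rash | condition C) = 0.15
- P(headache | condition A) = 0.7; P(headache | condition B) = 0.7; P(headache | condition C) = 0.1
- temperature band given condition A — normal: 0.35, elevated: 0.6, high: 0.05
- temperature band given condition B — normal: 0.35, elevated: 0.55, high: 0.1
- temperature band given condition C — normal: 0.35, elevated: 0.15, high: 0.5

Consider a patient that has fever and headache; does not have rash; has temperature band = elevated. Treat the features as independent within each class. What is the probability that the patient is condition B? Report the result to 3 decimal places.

0.813

condition A: 0.1 × 0.75 × (1−0.9) × 0.7 × 0.6 = 0.00315
condition B: 0.5 × 0.25 × (1−0.6) × 0.7 × 0.55 = 0.01925
condition C: 0.4 × 0.25 × (1−0.15) × 0.1 × 0.15 = 0.001275
P(condition B | x) = 0.01925 / 0.023675 ≈ 0.813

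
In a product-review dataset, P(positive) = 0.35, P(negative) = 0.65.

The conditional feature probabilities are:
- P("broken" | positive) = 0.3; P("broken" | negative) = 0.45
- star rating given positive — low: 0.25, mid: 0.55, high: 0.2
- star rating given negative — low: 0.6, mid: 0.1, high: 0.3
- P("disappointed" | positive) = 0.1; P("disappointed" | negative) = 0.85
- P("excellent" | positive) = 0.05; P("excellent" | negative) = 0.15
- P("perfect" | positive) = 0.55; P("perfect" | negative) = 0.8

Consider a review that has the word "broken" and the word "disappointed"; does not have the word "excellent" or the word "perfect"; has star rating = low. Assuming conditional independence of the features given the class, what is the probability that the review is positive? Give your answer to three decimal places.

positive: 0.35 × 0.3 × 0.25 × 0.1 × (1−0.05) × (1−0.55) = 0.0011221875
negative: 0.65 × 0.45 × 0.6 × 0.85 × (1−0.15) × (1−0.8) = 0.02535975
P(positive | x) = 0.0011221875 / 0.0264819375 ≈ 0.042

0.042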